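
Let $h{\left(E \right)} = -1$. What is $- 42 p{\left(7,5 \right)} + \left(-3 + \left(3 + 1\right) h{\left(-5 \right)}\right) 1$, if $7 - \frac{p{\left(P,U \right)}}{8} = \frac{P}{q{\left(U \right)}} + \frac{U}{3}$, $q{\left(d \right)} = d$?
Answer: $- \frac{6643}{5} \approx -1328.6$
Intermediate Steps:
$p{\left(P,U \right)} = 56 - \frac{8 U}{3} - \frac{8 P}{U}$ ($p{\left(P,U \right)} = 56 - 8 \left(\frac{P}{U} + \frac{U}{3}\right) = 56 - 8 \left(\frac{U}{3} + \frac{P}{U}\right) = 56 - \left(\frac{8 U}{3} + \frac{8 P}{U}\right) = 56 - \frac{8 U}{3} - \frac{8 P}{U}$)
$- 42 p{\left(7,5 \right)} + \left(-3 + \left(3 + 1\right) h{\left(-5 \right)}\right) 1 = - 42 \left(56 - \frac{40}{3} - \frac{56}{5}\right) + \left(-3 + \left(3 + 1\right) \left(-1\right)\right) 1 = - 42 \left(56 - \frac{40}{3} - 56 \cdot \frac{1}{5}\right) + \left(-3 + 4 \left(-1\right)\right) 1 = - 42 \left(56 - \frac{40}{3} - \frac{56}{5}\right) + \left(-3 - 4\right) 1 = \left(-42\right) \frac{472}{15} - 7 = - \frac{6608}{5} - 7 = - \frac{6643}{5}$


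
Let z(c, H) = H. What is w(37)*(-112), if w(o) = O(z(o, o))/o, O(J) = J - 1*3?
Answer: -3808/37 ≈ -102.92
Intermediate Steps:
O(J) = -3 + J (O(J) = J - 3 = -3 + J)
w(o) = (-3 + o)/o
w(37)*(-112) = ((-3 + 37)/37)*(-112) = ((1/37)*34)*(-112) = (34/37)*(-112) = -3808/37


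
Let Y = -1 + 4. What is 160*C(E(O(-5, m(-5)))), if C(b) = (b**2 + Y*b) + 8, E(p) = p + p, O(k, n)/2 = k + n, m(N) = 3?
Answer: 7680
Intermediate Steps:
Y = 3
O(k, n) = 2*k + 2*n (O(k, n) = 2*(k + n) = 2*k + 2*n)
E(p) = 2*p
C(b) = 8 + b**2 + 3*b (C(b) = (b**2 + 3*b) + 8 = 8 + b**2 + 3*b)
160*C(E(O(-5, m(-5)))) = 160*(8 + (2*(2*(-5) + 2*3))**2 + 3*(2*(2*(-5) + 2*3))) = 160*(8 + (2*(-10 + 6))**2 + 3*(2*(-10 + 6))) = 160*(8 + (2*(-4))**2 + 3*(2*(-4))) = 160*(8 + (-8)**2 + 3*(-8)) = 160*(8 + 64 - 24) = 160*48 = 7680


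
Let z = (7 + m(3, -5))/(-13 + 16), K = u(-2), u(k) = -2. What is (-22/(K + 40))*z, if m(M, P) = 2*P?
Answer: 11/19 ≈ 0.57895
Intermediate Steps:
K = -2
z = -1 (z = (7 + 2*(-5))/(-13 + 16) = (7 - 10)/3 = -3*1/3 = -1)
(-22/(K + 40))*z = -22/(-2 + 40)*(-1) = -22/38*(-1) = -22*1/38*(-1) = -11/19*(-1) = 11/19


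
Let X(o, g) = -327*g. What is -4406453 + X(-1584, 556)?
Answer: -4588265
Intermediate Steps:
-4406453 + X(-1584, 556) = -4406453 - 327*556 = -4406453 - 181812 = -4588265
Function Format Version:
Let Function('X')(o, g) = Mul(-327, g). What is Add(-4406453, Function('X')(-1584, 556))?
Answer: -4588265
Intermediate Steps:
Add(-4406453, Function('X')(-1584, 556)) = Add(-4406453, Mul(-327, 556)) = Add(-4406453, -181812) = -4588265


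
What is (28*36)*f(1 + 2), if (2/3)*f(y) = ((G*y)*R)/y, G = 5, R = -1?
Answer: -7560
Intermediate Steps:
f(y) = -15/2 (f(y) = 3*(((5*y)*(-1))/y)/2 = 3*((-5*y)/y)/2 = (3/2)*(-5) = -15/2)
(28*36)*f(1 + 2) = (28*36)*(-15/2) = 1008*(-15/2) = -7560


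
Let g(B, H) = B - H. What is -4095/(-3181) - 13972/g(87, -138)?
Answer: -43523557/715725 ≈ -60.810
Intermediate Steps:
-4095/(-3181) - 13972/g(87, -138) = -4095/(-3181) - 13972/(87 - 1*(-138)) = -4095*(-1/3181) - 13972/(87 + 138) = 4095/3181 - 13972/225 = -43523557/715725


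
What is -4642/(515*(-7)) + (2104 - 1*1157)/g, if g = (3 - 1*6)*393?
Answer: 2058983/4250295 ≈ 0.48443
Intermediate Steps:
g = -1179 (g = (3 - 6)*393 = -3*393 = -1179)
-4642/(515*(-7)) + (2104 - 1*1157)/g = -4642/(515*(-7)) + (2104 - 1*1157)/(-1179) = -4642/(-3605) + (2104 - 1157)*(-1/1179) = -4642*(-1/3605) + 947*(-1/1179) = 4642/3605 - 947/1179 = 2058983/4250295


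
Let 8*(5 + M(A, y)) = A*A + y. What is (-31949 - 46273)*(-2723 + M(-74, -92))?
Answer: 160746210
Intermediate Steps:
M(A, y) = -5 + y/8 + A²/8 (M(A, y) = -5 + (A*A + y)/8 = -5 + (A² + y)/8 = -5 + (y + A²)/8 = -5 + (y/8 + A²/8) = -5 + y/8 + A²/8)
(-31949 - 46273)*(-2723 + M(-74, -92)) = (-31949 - 46273)*(-2723 + (-5 + (⅛)*(-92) + (⅛)*(-74)²)) = -78222*(-2723 + (-5 - 23/2 + (⅛)*5476)) = -78222*(-2723 + (-5 - 23/2 + 1369/2)) = -78222*(-2723 + 668) = -78222*(-2055) = 160746210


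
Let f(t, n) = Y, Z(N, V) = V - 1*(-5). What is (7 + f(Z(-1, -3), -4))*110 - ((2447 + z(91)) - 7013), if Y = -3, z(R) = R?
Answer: 4915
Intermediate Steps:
Z(N, V) = 5 + V (Z(N, V) = V + 5 = 5 + V)
f(t, n) = -3
(7 + f(Z(-1, -3), -4))*110 - ((2447 + z(91)) - 7013) = (7 - 3)*110 - ((2447 + 91) - 7013) = 4*110 - (2538 - 7013) = 440 - 1*(-4475) = 440 + 4475 = 4915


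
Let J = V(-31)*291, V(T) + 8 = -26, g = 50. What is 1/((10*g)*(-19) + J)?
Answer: -1/19394 ≈ -5.1562e-5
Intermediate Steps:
V(T) = -34 (V(T) = -8 - 26 = -34)
J = -9894 (J = -34*291 = -9894)
1/((10*g)*(-19) + J) = 1/((10*50)*(-19) - 9894) = 1/(500*(-19) - 9894) = 1/(-9500 - 9894) = 1/(-19394) = -1/19394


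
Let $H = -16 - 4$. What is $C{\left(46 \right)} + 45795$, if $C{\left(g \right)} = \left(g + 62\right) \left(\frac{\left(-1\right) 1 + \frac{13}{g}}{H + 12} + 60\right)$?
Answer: $\frac{4810191}{92} \approx 52285.0$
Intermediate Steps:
$H = -20$
$C{\left(g \right)} = \left(62 + g\right) \left(\frac{481}{8} - \frac{13}{8 g}\right)$ ($C{\left(g \right)} = \left(g + 62\right) \left(\frac{\left(-1\right) 1 + \frac{13}{g}}{-20 + 12} + 60\right) = \left(62 + g\right) \left(\frac{-1 + \frac{13}{g}}{-8} + 60\right) = \left(62 + g\right) \left(\left(-1 + \frac{13}{g}\right) \left(- \frac{1}{8}\right) + 60\right) = \left(62 + g\right) \left(\left(\frac{1}{8} - \frac{13}{8 g}\right) + 60\right) = \left(62 + g\right) \left(\frac{481}{8} - \frac{13}{8 g}\right)$)
$C{\left(46 \right)} + 45795 = \frac{13 \left(-62 + 37 \cdot 46^{2} + 2293 \cdot 46\right)}{8 \cdot 46} + 45795 = \frac{13}{8} \cdot \frac{1}{46} \left(-62 + 37 \cdot 2116 + 105478\right) + 45795 = \frac{13}{8} \cdot \frac{1}{46} \left(-62 + 78292 + 105478\right) + 45795 = \frac{13}{8} \cdot \frac{1}{46} \cdot 183708 + 45795 = \frac{597051}{92} + 45795 = \frac{4810191}{92}$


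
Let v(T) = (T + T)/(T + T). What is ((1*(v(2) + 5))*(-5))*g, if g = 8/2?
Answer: -120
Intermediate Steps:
g = 4 (g = 8*(½) = 4)
v(T) = 1 (v(T) = (2*T)/((2*T)) = (2*T)*(1/(2*T)) = 1)
((1*(v(2) + 5))*(-5))*g = ((1*(1 + 5))*(-5))*4 = ((1*6)*(-5))*4 = (6*(-5))*4 = -30*4 = -120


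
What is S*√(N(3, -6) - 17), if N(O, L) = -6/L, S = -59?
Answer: -236*I ≈ -236.0*I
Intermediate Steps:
S*√(N(3, -6) - 17) = -59*√(-6/(-6) - 17) = -59*√(-6*(-⅙) - 17) = -59*√(1 - 17) = -236*I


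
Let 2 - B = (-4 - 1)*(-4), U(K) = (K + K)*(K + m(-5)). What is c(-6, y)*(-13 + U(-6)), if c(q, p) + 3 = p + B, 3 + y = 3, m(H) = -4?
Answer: -2247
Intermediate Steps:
y = 0 (y = -3 + 3 = 0)
U(K) = 2*K*(-4 + K) (U(K) = (K + K)*(K - 4) = (2*K)*(-4 + K) = 2*K*(-4 + K))
B = -18 (B = 2 - (-4 - 1)*(-4) = 2 - (-5)*(-4) = 2 - 1*20 = 2 - 20 = -18)
c(q, p) = -21 + p (c(q, p) = -3 + (p - 18) = -3 + (-18 + p) = -21 + p)
c(-6, y)*(-13 + U(-6)) = (-21 + 0)*(-13 + 2*(-6)*(-4 - 6)) = -21*(-13 + 2*(-6)*(-10)) = -21*(-13 + 120) = -21*107 = -2247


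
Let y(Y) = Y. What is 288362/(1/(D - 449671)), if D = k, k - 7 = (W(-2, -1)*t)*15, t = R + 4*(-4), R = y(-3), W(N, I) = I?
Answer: -129583827198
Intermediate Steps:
R = -3
t = -19 (t = -3 + 4*(-4) = -3 - 16 = -19)
k = 292 (k = 7 - 1*(-19)*15 = 7 + 19*15 = 7 + 285 = 292)
D = 292
288362/(1/(D - 449671)) = 288362/(1/(292 - 449671)) = 288362/(1/(-449379)) = 288362/(-1/449379) = 288362*(-449379) = -129583827198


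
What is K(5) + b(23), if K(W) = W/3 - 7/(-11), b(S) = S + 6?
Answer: 1033/33 ≈ 31.303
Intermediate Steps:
b(S) = 6 + S
K(W) = 7/11 + W/3 (K(W) = W*(⅓) - 7*(-1/11) = W/3 + 7/11 = 7/11 + W/3)
K(5) + b(23) = (7/11 + (⅓)*5) + (6 + 23) = (7/11 + 5/3) + 29 = 76/33 + 29 = 1033/33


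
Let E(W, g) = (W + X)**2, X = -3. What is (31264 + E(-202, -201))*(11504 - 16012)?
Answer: -330386812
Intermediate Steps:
E(W, g) = (-3 + W)**2 (E(W, g) = (W - 3)**2 = (-3 + W)**2)
(31264 + E(-202, -201))*(11504 - 16012) = (31264 + (-3 - 202)**2)*(11504 - 16012) = (31264 + (-205)**2)*(-4508) = (31264 + 42025)*(-4508) = 73289*(-4508) = -330386812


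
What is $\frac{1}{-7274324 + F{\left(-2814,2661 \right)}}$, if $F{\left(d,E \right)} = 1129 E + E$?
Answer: $- \frac{1}{4267394} \approx -2.3433 \cdot 10^{-7}$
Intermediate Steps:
$F{\left(d,E \right)} = 1130 E$
$\frac{1}{-7274324 + F{\left(-2814,2661 \right)}} = \frac{1}{-7274324 + 1130 \cdot 2661} = \frac{1}{-7274324 + 3006930} = \frac{1}{-4267394} = - \frac{1}{4267394}$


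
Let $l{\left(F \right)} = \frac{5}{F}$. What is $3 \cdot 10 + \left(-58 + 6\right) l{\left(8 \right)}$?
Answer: $- \frac{5}{2} \approx -2.5$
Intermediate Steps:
$3 \cdot 10 + \left(-58 + 6\right) l{\left(8 \right)} = 3 \cdot 10 + \left(-58 + 6\right) \frac{5}{8} = 30 - 52 \cdot 5 \cdot \frac{1}{8} = 30 - \frac{65}{2} = - \frac{5}{2}$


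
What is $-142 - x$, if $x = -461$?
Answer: $319$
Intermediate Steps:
$-142 - x = -142 - -461 = -142 + 461 = 319$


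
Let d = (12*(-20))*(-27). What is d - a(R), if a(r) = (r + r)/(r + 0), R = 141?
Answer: 6478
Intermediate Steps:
d = 6480 (d = -240*(-27) = 6480)
a(r) = 2 (a(r) = (2*r)/r = 2)
d - a(R) = 6480 - 1*2 = 6480 - 2 = 6478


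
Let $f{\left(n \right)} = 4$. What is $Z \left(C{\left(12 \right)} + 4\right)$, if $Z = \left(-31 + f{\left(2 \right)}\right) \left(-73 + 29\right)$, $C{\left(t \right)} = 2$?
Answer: $7128$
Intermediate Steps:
$Z = 1188$ ($Z = \left(-31 + 4\right) \left(-73 + 29\right) = \left(-27\right) \left(-44\right) = 1188$)
$Z \left(C{\left(12 \right)} + 4\right) = 1188 \left(2 + 4\right) = 1188 \cdot 6 = 7128$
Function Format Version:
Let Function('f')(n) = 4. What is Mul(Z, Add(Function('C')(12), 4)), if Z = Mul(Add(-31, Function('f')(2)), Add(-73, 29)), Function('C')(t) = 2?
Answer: 7128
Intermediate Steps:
Z = 1188 (Z = Mul(Add(-31, 4), Add(-73, 29)) = Mul(-27, -44) = 1188)
Mul(Z, Add(Function('C')(12), 4)) = Mul(1188, Add(2, 4)) = Mul(1188, 6) = 7128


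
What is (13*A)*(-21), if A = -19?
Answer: 5187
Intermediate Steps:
(13*A)*(-21) = (13*(-19))*(-21) = -247*(-21) = 5187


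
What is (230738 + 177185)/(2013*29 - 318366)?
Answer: -407923/259989 ≈ -1.5690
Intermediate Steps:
(230738 + 177185)/(2013*29 - 318366) = 407923/(58377 - 318366) = 407923/(-259989) = 407923*(-1/259989) = -407923/259989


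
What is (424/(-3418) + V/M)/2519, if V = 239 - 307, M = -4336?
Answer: -200755/4666588564 ≈ -4.3020e-5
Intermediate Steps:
V = -68
(424/(-3418) + V/M)/2519 = (424/(-3418) - 68/(-4336))/2519 = (424*(-1/3418) - 68*(-1/4336))*(1/2519) = (-212/1709 + 17/1084)*(1/2519) = -200755/1852556*1/2519 = -200755/4666588564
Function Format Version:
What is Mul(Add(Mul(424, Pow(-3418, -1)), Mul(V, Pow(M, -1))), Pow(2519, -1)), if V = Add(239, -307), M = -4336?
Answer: Rational(-200755, 4666588564) ≈ -4.3020e-5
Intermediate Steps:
V = -68
Mul(Add(Mul(424, Pow(-3418, -1)), Mul(V, Pow(M, -1))), Pow(2519, -1)) = Mul(Add(Mul(424, Pow(-3418, -1)), Mul(-68, Pow(-4336, -1))), Pow(2519, -1)) = Mul(Add(Mul(424, Rational(-1, 3418)), Mul(-68, Rational(-1, 4336))), Rational(1, 2519)) = Mul(Add(Rational(-212, 1709), Rational(17, 1084)), Rational(1, 2519)) = Mul(Rational(-200755, 1852556), Rational(1, 2519)) = Rational(-200755, 4666588564)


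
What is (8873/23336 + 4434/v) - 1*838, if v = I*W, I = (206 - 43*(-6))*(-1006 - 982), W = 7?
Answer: -7888348887969/9417569504 ≈ -837.62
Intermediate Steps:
I = -922432 (I = (206 + 258)*(-1988) = 464*(-1988) = -922432)
v = -6457024 (v = -922432*7 = -6457024)
(8873/23336 + 4434/v) - 1*838 = (8873/23336 + 4434/(-6457024)) - 1*838 = (8873*(1/23336) + 4434*(-1/6457024)) - 838 = (8873/23336 - 2217/3228512) - 838 = 3574356383/9417569504 - 838 = -7888348887969/9417569504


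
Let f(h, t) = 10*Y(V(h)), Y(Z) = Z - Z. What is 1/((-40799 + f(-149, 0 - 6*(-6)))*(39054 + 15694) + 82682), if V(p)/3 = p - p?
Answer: -1/2233580970 ≈ -4.4771e-10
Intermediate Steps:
V(p) = 0 (V(p) = 3*(p - p) = 3*0 = 0)
Y(Z) = 0
f(h, t) = 0 (f(h, t) = 10*0 = 0)
1/((-40799 + f(-149, 0 - 6*(-6)))*(39054 + 15694) + 82682) = 1/((-40799 + 0)*(39054 + 15694) + 82682) = 1/(-40799*54748 + 82682) = 1/(-2233663652 + 82682) = 1/(-2233580970) = -1/2233580970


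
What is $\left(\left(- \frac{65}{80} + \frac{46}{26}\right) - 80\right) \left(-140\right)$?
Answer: $\frac{575435}{52} \approx 11066.0$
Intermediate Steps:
$\left(\left(- \frac{65}{80} + \frac{46}{26}\right) - 80\right) \left(-140\right) = \left(\left(\left(-65\right) \frac{1}{80} + 46 \cdot \frac{1}{26}\right) - 80\right) \left(-140\right) = \left(\left(- \frac{13}{16} + \frac{23}{13}\right) - 80\right) \left(-140\right) = \left(\frac{199}{208} - 80\right) \left(-140\right) = \left(- \frac{16441}{208}\right) \left(-140\right) = \frac{575435}{52}$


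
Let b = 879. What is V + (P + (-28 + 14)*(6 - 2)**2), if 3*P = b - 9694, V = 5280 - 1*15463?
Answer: -40036/3 ≈ -13345.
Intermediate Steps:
V = -10183 (V = 5280 - 15463 = -10183)
P = -8815/3 (P = (879 - 9694)/3 = (1/3)*(-8815) = -8815/3 ≈ -2938.3)
V + (P + (-28 + 14)*(6 - 2)**2) = -10183 + (-8815/3 + (-28 + 14)*(6 - 2)**2) = -10183 + (-8815/3 - 14*4**2) = -10183 + (-8815/3 - 14*16) = -10183 + (-8815/3 - 224) = -10183 - 9487/3 = -40036/3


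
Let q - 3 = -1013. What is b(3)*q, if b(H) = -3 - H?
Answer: 6060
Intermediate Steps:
q = -1010 (q = 3 - 1013 = -1010)
b(3)*q = (-3 - 1*3)*(-1010) = (-3 - 3)*(-1010) = -6*(-1010) = 6060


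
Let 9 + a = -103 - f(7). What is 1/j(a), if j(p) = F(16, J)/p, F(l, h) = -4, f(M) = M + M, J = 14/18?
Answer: 63/2 ≈ 31.500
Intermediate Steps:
J = 7/9 (J = 14*(1/18) = 7/9 ≈ 0.77778)
f(M) = 2*M
a = -126 (a = -9 + (-103 - 2*7) = -9 + (-103 - 1*14) = -9 + (-103 - 14) = -9 - 117 = -126)
j(p) = -4/p
1/j(a) = 1/(-4/(-126)) = 1/(-4*(-1/126)) = 1/(2/63) = 63/2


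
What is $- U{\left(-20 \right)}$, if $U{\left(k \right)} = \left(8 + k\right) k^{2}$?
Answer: $4800$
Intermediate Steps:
$U{\left(k \right)} = k^{2} \left(8 + k\right)$
$- U{\left(-20 \right)} = - \left(-20\right)^{2} \left(8 - 20\right) = - 400 \left(-12\right) = \left(-1\right) \left(-4800\right) = 4800$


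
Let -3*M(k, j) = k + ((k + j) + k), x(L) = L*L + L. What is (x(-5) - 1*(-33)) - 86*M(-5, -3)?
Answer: -463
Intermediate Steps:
x(L) = L + L**2 (x(L) = L**2 + L = L + L**2)
M(k, j) = -k - j/3 (M(k, j) = -(k + ((k + j) + k))/3 = -(k + ((j + k) + k))/3 = -(k + (j + 2*k))/3 = -(j + 3*k)/3 = -k - j/3)
(x(-5) - 1*(-33)) - 86*M(-5, -3) = (-5*(1 - 5) - 1*(-33)) - 86*(-1*(-5) - 1/3*(-3)) = (-5*(-4) + 33) - 86*(5 + 1) = (20 + 33) - 86*6 = 53 - 516 = -463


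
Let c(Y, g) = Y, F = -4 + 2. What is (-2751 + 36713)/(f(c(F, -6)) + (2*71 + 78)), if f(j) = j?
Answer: 16981/109 ≈ 155.79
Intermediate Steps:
F = -2
(-2751 + 36713)/(f(c(F, -6)) + (2*71 + 78)) = (-2751 + 36713)/(-2 + (2*71 + 78)) = 33962/(-2 + (142 + 78)) = 33962/(-2 + 220) = 33962/218 = 33962*(1/218) = 16981/109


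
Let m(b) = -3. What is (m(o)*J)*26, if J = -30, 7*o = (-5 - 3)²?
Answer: 2340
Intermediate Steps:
o = 64/7 (o = (-5 - 3)²/7 = (⅐)*(-8)² = (⅐)*64 = 64/7 ≈ 9.1429)
(m(o)*J)*26 = -3*(-30)*26 = 90*26 = 2340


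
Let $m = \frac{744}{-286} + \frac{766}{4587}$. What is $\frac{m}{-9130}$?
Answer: $\frac{72583}{272215515} \approx 0.00026664$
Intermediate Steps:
$m = - \frac{145166}{59631}$ ($m = 744 \left(- \frac{1}{286}\right) + 766 \cdot \frac{1}{4587} = - \frac{372}{143} + \frac{766}{4587} = - \frac{145166}{59631} \approx -2.4344$)
$\frac{m}{-9130} = - \frac{145166}{59631 \left(-9130\right)} = \left(- \frac{145166}{59631}\right) \left(- \frac{1}{9130}\right) = \frac{72583}{272215515}$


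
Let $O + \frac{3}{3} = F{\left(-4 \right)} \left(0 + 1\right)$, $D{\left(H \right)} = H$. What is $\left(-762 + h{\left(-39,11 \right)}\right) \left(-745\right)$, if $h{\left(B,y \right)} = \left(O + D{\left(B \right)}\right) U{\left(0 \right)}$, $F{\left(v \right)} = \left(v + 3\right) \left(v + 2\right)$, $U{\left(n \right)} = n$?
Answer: $567690$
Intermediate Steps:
$F{\left(v \right)} = \left(2 + v\right) \left(3 + v\right)$ ($F{\left(v \right)} = \left(3 + v\right) \left(2 + v\right) = \left(2 + v\right) \left(3 + v\right)$)
$O = 1$ ($O = -1 + \left(6 + \left(-4\right)^{2} + 5 \left(-4\right)\right) \left(0 + 1\right) = -1 + \left(6 + 16 - 20\right) 1 = -1 + 2 \cdot 1 = -1 + 2 = 1$)
$h{\left(B,y \right)} = 0$ ($h{\left(B,y \right)} = \left(1 + B\right) 0 = 0$)
$\left(-762 + h{\left(-39,11 \right)}\right) \left(-745\right) = \left(-762 + 0\right) \left(-745\right) = \left(-762\right) \left(-745\right) = 567690$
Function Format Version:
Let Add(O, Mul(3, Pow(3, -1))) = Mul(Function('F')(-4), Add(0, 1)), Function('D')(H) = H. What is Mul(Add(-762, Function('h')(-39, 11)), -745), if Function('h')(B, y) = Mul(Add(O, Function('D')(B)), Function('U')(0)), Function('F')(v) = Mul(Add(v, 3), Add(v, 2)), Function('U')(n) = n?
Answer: 567690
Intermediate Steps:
Function('F')(v) = Mul(Add(2, v), Add(3, v)) (Function('F')(v) = Mul(Add(3, v), Add(2, v)) = Mul(Add(2, v), Add(3, v)))
O = 1 (O = Add(-1, Mul(Add(6, Pow(-4, 2), Mul(5, -4)), Add(0, 1))) = Add(-1, Mul(Add(6, 16, -20), 1)) = Add(-1, Mul(2, 1)) = Add(-1, 2) = 1)
Function('h')(B, y) = 0 (Function('h')(B, y) = Mul(Add(1, B), 0) = 0)
Mul(Add(-762, Function('h')(-39, 11)), -745) = Mul(Add(-762, 0), -745) = Mul(-762, -745) = 567690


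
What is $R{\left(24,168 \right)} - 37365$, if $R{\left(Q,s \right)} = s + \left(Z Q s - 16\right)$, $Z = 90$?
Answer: $325667$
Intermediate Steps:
$R{\left(Q,s \right)} = -16 + s + 90 Q s$ ($R{\left(Q,s \right)} = s + \left(90 Q s - 16\right) = s + \left(-16 + 90 Q s\right) = -16 + s + 90 Q s$)
$R{\left(24,168 \right)} - 37365 = \left(-16 + 168 + 90 \cdot 24 \cdot 168\right) - 37365 = \left(-16 + 168 + 362880\right) - 37365 = 363032 - 37365 = 325667$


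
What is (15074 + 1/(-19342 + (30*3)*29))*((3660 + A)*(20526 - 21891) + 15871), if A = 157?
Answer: -655052700132889/8366 ≈ -7.8299e+10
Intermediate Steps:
(15074 + 1/(-19342 + (30*3)*29))*((3660 + A)*(20526 - 21891) + 15871) = (15074 + 1/(-19342 + (30*3)*29))*((3660 + 157)*(20526 - 21891) + 15871) = (15074 + 1/(-19342 + 90*29))*(3817*(-1365) + 15871) = (15074 + 1/(-19342 + 2610))*(-5210205 + 15871) = (15074 + 1/(-16732))*(-5194334) = (15074 - 1/16732)*(-5194334) = (252218167/16732)*(-5194334) = -655052700132889/8366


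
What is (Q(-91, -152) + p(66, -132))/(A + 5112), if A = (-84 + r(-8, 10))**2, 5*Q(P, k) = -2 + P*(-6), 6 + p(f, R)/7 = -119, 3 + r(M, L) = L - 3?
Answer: -3831/57560 ≈ -0.066557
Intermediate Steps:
r(M, L) = -6 + L (r(M, L) = -3 + (L - 3) = -3 + (-3 + L) = -6 + L)
p(f, R) = -875 (p(f, R) = -42 + 7*(-119) = -42 - 833 = -875)
Q(P, k) = -2/5 - 6*P/5 (Q(P, k) = (-2 + P*(-6))/5 = (-2 - 6*P)/5 = -2/5 - 6*P/5)
A = 6400 (A = (-84 + (-6 + 10))**2 = (-84 + 4)**2 = (-80)**2 = 6400)
(Q(-91, -152) + p(66, -132))/(A + 5112) = ((-2/5 - 6/5*(-91)) - 875)/(6400 + 5112) = ((-2/5 + 546/5) - 875)/11512 = (544/5 - 875)*(1/11512) = -3831/5*1/11512 = -3831/57560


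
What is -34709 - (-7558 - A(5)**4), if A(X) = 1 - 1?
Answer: -27151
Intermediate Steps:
A(X) = 0
-34709 - (-7558 - A(5)**4) = -34709 - (-7558 - 1*0**4) = -34709 - (-7558 - 1*0) = -34709 - (-7558 + 0) = -34709 - 1*(-7558) = -34709 + 7558 = -27151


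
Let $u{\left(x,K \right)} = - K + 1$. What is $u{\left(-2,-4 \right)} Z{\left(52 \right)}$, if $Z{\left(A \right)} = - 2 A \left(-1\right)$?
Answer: $520$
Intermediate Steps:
$Z{\left(A \right)} = 2 A$
$u{\left(x,K \right)} = 1 - K$
$u{\left(-2,-4 \right)} Z{\left(52 \right)} = \left(1 - -4\right) 2 \cdot 52 = \left(1 + 4\right) 104 = 5 \cdot 104 = 520$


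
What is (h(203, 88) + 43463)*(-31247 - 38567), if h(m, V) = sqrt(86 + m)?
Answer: -3035512720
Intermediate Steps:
(h(203, 88) + 43463)*(-31247 - 38567) = (sqrt(86 + 203) + 43463)*(-31247 - 38567) = (sqrt(289) + 43463)*(-69814) = (17 + 43463)*(-69814) = 43480*(-69814) = -3035512720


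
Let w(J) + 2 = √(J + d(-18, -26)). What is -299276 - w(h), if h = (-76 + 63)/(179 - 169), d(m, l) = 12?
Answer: -299274 - √1070/10 ≈ -2.9928e+5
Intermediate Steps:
h = -13/10 ≈ -1.3000
w(J) = -2 + √(12 + J) (w(J) = -2 + √(J + 12) = -2 + √(12 + J))
-299276 - w(h) = -299276 - (-2 + √(12 - 13/10)) = -299276 - (-2 + √(107/10)) = -299276 - (-2 + √1070/10) = -299276 + (2 - √1070/10) = -299274 - √1070/10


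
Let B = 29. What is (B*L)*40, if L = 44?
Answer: 51040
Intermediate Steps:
(B*L)*40 = (29*44)*40 = 1276*40 = 51040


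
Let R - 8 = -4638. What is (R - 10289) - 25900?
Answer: -40819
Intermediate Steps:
R = -4630 (R = 8 - 4638 = -4630)
(R - 10289) - 25900 = (-4630 - 10289) - 25900 = -14919 - 25900 = -40819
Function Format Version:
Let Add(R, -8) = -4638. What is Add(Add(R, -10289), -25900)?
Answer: -40819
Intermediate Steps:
R = -4630 (R = Add(8, -4638) = -4630)
Add(Add(R, -10289), -25900) = Add(Add(-4630, -10289), -25900) = Add(-14919, -25900) = -40819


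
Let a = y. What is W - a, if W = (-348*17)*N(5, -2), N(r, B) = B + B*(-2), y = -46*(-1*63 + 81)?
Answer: -11004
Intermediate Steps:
y = -828 (y = -46*(-63 + 81) = -46*18 = -828)
N(r, B) = -B (N(r, B) = B - 2*B = -B)
a = -828
W = -11832 (W = (-348*17)*(-1*(-2)) = -5916*2 = -11832)
W - a = -11832 - 1*(-828) = -11832 + 828 = -11004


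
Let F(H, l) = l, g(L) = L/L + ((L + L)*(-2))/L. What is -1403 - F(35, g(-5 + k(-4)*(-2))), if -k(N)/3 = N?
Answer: -1400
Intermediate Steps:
k(N) = -3*N
g(L) = -3 (g(L) = 1 + ((2*L)*(-2))/L = 1 + (-4*L)/L = 1 - 4 = -3)
-1403 - F(35, g(-5 + k(-4)*(-2))) = -1403 - 1*(-3) = -1403 + 3 = -1400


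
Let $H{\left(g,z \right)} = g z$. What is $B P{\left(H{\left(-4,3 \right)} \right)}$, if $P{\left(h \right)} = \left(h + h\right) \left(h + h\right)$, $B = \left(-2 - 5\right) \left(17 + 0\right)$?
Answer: $-68544$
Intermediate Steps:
$B = -119$ ($B = \left(-7\right) 17 = -119$)
$P{\left(h \right)} = 4 h^{2}$ ($P{\left(h \right)} = 2 h 2 h = 4 h^{2}$)
$B P{\left(H{\left(-4,3 \right)} \right)} = - 119 \cdot 4 \left(\left(-4\right) 3\right)^{2} = - 119 \cdot 4 \left(-12\right)^{2} = - 119 \cdot 4 \cdot 144 = \left(-119\right) 576 = -68544$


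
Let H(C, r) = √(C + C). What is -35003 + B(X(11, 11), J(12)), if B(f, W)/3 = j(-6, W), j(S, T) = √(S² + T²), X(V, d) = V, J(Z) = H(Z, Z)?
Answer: -35003 + 6*√15 ≈ -34980.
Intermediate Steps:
H(C, r) = √2*√C (H(C, r) = √(2*C) = √2*√C)
J(Z) = √2*√Z
B(f, W) = 3*√(36 + W²) (B(f, W) = 3*√((-6)² + W²) = 3*√(36 + W²))
-35003 + B(X(11, 11), J(12)) = -35003 + 3*√(36 + (√2*√12)²) = -35003 + 3*√(36 + (√2*(2*√3))²) = -35003 + 3*√(36 + (2*√6)²) = -35003 + 3*√(36 + 24) = -35003 + 3*√60 = -35003 + 3*(2*√15) = -35003 + 6*√15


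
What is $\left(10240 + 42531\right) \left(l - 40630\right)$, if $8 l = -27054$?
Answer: $- \frac{9290176237}{4} \approx -2.3225 \cdot 10^{9}$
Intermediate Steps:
$l = - \frac{13527}{4}$ ($l = \frac{1}{8} \left(-27054\right) = - \frac{13527}{4} \approx -3381.8$)
$\left(10240 + 42531\right) \left(l - 40630\right) = \left(10240 + 42531\right) \left(- \frac{13527}{4} - 40630\right) = 52771 \left(- \frac{176047}{4}\right) = - \frac{9290176237}{4}$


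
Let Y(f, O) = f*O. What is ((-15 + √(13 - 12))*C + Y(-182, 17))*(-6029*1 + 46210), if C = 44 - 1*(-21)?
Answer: -160884724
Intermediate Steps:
C = 65 (C = 44 + 21 = 65)
Y(f, O) = O*f
((-15 + √(13 - 12))*C + Y(-182, 17))*(-6029*1 + 46210) = ((-15 + √(13 - 12))*65 + 17*(-182))*(-6029*1 + 46210) = ((-15 + √1)*65 - 3094)*(-6029 + 46210) = ((-15 + 1)*65 - 3094)*40181 = (-14*65 - 3094)*40181 = (-910 - 3094)*40181 = -4004*40181 = -160884724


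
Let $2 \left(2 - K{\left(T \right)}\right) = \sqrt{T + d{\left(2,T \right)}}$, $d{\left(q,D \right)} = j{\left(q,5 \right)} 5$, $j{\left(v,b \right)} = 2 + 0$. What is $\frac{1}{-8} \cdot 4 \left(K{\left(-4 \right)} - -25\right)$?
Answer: $- \frac{27}{2} + \frac{\sqrt{6}}{4} \approx -12.888$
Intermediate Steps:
$j{\left(v,b \right)} = 2$
$d{\left(q,D \right)} = 10$ ($d{\left(q,D \right)} = 2 \cdot 5 = 10$)
$K{\left(T \right)} = 2 - \frac{\sqrt{10 + T}}{2}$ ($K{\left(T \right)} = 2 - \frac{\sqrt{T + 10}}{2} = 2 - \frac{\sqrt{10 + T}}{2}$)
$\frac{1}{-8} \cdot 4 \left(K{\left(-4 \right)} - -25\right) = \frac{1}{-8} \cdot 4 \left(\left(2 - \frac{\sqrt{10 - 4}}{2}\right) - -25\right) = \left(- \frac{1}{8}\right) 4 \left(\left(2 - \frac{\sqrt{6}}{2}\right) + 25\right) = - \frac{27 - \frac{\sqrt{6}}{2}}{2} = - \frac{27}{2} + \frac{\sqrt{6}}{4}$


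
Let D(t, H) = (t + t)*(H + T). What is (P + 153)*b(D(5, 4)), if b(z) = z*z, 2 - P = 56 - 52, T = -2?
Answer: 60400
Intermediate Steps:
P = -2 (P = 2 - (56 - 52) = 2 - 1*4 = 2 - 4 = -2)
D(t, H) = 2*t*(-2 + H) (D(t, H) = (t + t)*(H - 2) = (2*t)*(-2 + H) = 2*t*(-2 + H))
b(z) = z²
(P + 153)*b(D(5, 4)) = (-2 + 153)*(2*5*(-2 + 4))² = 151*(2*5*2)² = 151*20² = 151*400 = 60400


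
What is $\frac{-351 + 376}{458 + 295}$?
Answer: $\frac{25}{753} \approx 0.033201$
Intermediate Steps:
$\frac{-351 + 376}{458 + 295} = \frac{25}{753}$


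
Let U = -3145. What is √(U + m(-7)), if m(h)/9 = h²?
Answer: 52*I ≈ 52.0*I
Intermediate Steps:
m(h) = 9*h²
√(U + m(-7)) = √(-3145 + 9*(-7)²) = √(-3145 + 9*49) = √(-3145 + 441) = √(-2704) = 52*I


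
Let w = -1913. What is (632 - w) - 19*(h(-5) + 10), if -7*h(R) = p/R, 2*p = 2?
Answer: 82406/35 ≈ 2354.5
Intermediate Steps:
p = 1 (p = (½)*2 = 1)
h(R) = -1/(7*R)
(632 - w) - 19*(h(-5) + 10) = (632 - 1*(-1913)) - 19*(-⅐/(-5) + 10) = (632 + 1913) - 19*(-⅐*(-⅕) + 10) = 2545 - 19*(1/35 + 10) = 2545 - 19*351/35 = 2545 - 6669/35 = 82406/35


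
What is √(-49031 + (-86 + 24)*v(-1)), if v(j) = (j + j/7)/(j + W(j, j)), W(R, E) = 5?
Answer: I*√2401651/7 ≈ 221.39*I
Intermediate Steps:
v(j) = 8*j/(7*(5 + j)) (v(j) = (j + j/7)/(j + 5) = (j + j*(⅐))/(5 + j) = (j + j/7)/(5 + j) = (8*j/7)/(5 + j) = 8*j/(7*(5 + j)))
√(-49031 + (-86 + 24)*v(-1)) = √(-49031 + (-86 + 24)*((8/7)*(-1)/(5 - 1))) = √(-49031 - 496*(-1)/(7*4)) = √(-49031 - 62*(-2/7)) = √(-49031 + 124/7) = √(-343093/7) = I*√2401651/7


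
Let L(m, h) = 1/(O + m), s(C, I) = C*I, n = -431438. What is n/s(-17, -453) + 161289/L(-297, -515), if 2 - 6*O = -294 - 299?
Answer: -491453123257/15402 ≈ -3.1908e+7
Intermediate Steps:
O = 595/6 (O = 1/3 - (-294 - 299)/6 = 1/3 - 1/6*(-593) = 1/3 + 593/6 = 595/6 ≈ 99.167)
L(m, h) = 1/(595/6 + m)
n/s(-17, -453) + 161289/L(-297, -515) = -431438/((-17*(-453))) + 161289/((6/(595 + 6*(-297)))) = -431438/7701 + 161289/((6/(595 - 1782))) = -431438*1/7701 + 161289/((6/(-1187))) = -431438/7701 + 161289/((6*(-1/1187))) = -431438/7701 + 161289/(-6/1187) = -431438/7701 + 161289*(-1187/6) = -431438/7701 - 63816681/2 = -491453123257/15402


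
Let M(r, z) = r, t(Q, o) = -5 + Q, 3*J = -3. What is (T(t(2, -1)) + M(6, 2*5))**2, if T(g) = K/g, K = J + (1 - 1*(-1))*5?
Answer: 9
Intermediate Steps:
J = -1 (J = (1/3)*(-3) = -1)
K = 9 (K = -1 + (1 - 1*(-1))*5 = -1 + (1 + 1)*5 = -1 + 2*5 = -1 + 10 = 9)
T(g) = 9/g
(T(t(2, -1)) + M(6, 2*5))**2 = (9/(-5 + 2) + 6)**2 = (9/(-3) + 6)**2 = (9*(-1/3) + 6)**2 = (-3 + 6)**2 = 3**2 = 9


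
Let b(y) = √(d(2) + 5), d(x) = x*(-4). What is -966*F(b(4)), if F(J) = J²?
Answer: 2898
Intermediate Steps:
d(x) = -4*x
b(y) = I*√3 (b(y) = √(-4*2 + 5) = √(-8 + 5) = √(-3) = I*√3)
-966*F(b(4)) = -966*(I*√3)² = -966*(-3) = -161*(-18) = 2898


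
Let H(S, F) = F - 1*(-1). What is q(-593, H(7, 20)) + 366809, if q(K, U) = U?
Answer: 366830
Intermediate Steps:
H(S, F) = 1 + F (H(S, F) = F + 1 = 1 + F)
q(-593, H(7, 20)) + 366809 = (1 + 20) + 366809 = 21 + 366809 = 366830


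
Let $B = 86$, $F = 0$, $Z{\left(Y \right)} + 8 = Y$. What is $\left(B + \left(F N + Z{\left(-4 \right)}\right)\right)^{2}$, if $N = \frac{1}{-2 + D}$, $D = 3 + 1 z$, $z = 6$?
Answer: $5476$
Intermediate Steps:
$D = 9$ ($D = 3 + 1 \cdot 6 = 3 + 6 = 9$)
$Z{\left(Y \right)} = -8 + Y$
$N = \frac{1}{7}$ ($N = \frac{1}{-2 + 9} = \frac{1}{7} \approx 0.14286$)
$\left(B + \left(F N + Z{\left(-4 \right)}\right)\right)^{2} = \left(86 + \left(0 \cdot \frac{1}{7} - 12\right)\right)^{2} = \left(86 + \left(0 - 12\right)\right)^{2} = \left(86 - 12\right)^{2} = 74^{2} = 5476$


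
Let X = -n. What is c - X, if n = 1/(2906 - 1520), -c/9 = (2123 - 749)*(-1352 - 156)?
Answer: 25846028209/1386 ≈ 1.8648e+7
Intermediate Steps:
c = 18647928 (c = -9*(2123 - 749)*(-1352 - 156) = -12366*(-1508) = -9*(-2071992) = 18647928)
n = 1/1386 ≈ 0.00072150
X = -1/1386 (X = -1*1/1386 = -1/1386 ≈ -0.00072150)
c - X = 18647928 - 1*(-1/1386) = 18647928 + 1/1386 = 25846028209/1386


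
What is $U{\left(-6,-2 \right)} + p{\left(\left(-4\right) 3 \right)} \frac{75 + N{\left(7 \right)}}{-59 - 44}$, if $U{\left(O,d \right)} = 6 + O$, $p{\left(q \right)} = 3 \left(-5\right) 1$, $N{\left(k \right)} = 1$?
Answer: $\frac{1140}{103} \approx 11.068$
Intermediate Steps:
$p{\left(q \right)} = -15$ ($p{\left(q \right)} = \left(-15\right) 1 = -15$)
$U{\left(-6,-2 \right)} + p{\left(\left(-4\right) 3 \right)} \frac{75 + N{\left(7 \right)}}{-59 - 44} = \left(6 - 6\right) - 15 \frac{75 + 1}{-59 - 44} = 0 - 15 \frac{76}{-103} = 0 - 15 \cdot 76 \left(- \frac{1}{103}\right) = 0 - - \frac{1140}{103} = 0 + \frac{1140}{103} = \frac{1140}{103}$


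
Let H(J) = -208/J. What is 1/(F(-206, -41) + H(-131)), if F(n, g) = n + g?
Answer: -131/32149 ≈ -0.0040748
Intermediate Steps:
F(n, g) = g + n
1/(F(-206, -41) + H(-131)) = 1/((-41 - 206) - 208/(-131)) = 1/(-247 - 208*(-1/131)) = 1/(-247 + 208/131) = 1/(-32149/131) = -131/32149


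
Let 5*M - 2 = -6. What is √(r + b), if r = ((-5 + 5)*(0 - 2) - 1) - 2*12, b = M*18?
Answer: I*√985/5 ≈ 6.2769*I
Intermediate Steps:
M = -⅘ (M = ⅖ + (⅕)*(-6) = ⅖ - 6/5 = -⅘ ≈ -0.80000)
b = -72/5 (b = -⅘*18 = -72/5 ≈ -14.400)
r = -25 (r = (0*(-2) - 1) - 24 = (0 - 1) - 24 = -1 - 24 = -25)
√(r + b) = √(-25 - 72/5) = √(-197/5) = I*√985/5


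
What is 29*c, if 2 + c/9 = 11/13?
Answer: -3915/13 ≈ -301.15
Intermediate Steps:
c = -135/13 (c = -18 + 9*(11/13) = -18 + 99/13 = -135/13 ≈ -10.385)
29*c = 29*(-135/13) = -3915/13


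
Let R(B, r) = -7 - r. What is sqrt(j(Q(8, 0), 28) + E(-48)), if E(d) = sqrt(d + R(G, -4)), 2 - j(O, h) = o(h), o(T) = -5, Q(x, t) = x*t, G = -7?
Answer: sqrt(7 + I*sqrt(51)) ≈ 2.9155 + 1.2247*I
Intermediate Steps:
Q(x, t) = t*x
j(O, h) = 7 (j(O, h) = 2 - 1*(-5) = 2 + 5 = 7)
E(d) = sqrt(-3 + d) (E(d) = sqrt(d + (-7 - 1*(-4))) = sqrt(d + (-7 + 4)) = sqrt(d - 3) = sqrt(-3 + d))
sqrt(j(Q(8, 0), 28) + E(-48)) = sqrt(7 + sqrt(-3 - 48)) = sqrt(7 + sqrt(-51)) = sqrt(7 + I*sqrt(51))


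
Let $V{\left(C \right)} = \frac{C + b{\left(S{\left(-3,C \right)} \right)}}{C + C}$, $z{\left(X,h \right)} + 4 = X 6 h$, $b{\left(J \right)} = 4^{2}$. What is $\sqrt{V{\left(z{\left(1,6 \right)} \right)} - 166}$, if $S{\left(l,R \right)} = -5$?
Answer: $\frac{i \sqrt{661}}{2} \approx 12.855 i$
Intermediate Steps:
$b{\left(J \right)} = 16$
$z{\left(X,h \right)} = -4 + 6 X h$ ($z{\left(X,h \right)} = -4 + X 6 h = -4 + 6 X h$)
$V{\left(C \right)} = \frac{16 + C}{2 C}$ ($V{\left(C \right)} = \frac{C + 16}{C + C} = \frac{16 + C}{2 C}$)
$\sqrt{V{\left(z{\left(1,6 \right)} \right)} - 166} = \sqrt{\frac{16 - \left(4 - 36\right)}{2 \left(-4 + 6 \cdot 1 \cdot 6\right)} - 166} = \sqrt{\frac{16 + \left(-4 + 36\right)}{2 \left(-4 + 36\right)} - 166} = \sqrt{\frac{16 + 32}{2 \cdot 32} - 166} = \sqrt{\frac{1}{2} \cdot \frac{1}{32} \cdot 48 - 166} = \sqrt{\frac{3}{4} - 166} = \sqrt{- \frac{661}{4}} = \frac{i \sqrt{661}}{2}$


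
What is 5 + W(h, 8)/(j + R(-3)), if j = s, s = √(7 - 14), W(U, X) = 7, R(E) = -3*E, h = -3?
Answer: 503/88 - 7*I*√7/88 ≈ 5.7159 - 0.21046*I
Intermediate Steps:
s = I*√7 (s = √(-7) = I*√7 ≈ 2.6458*I)
j = I*√7 ≈ 2.6458*I
5 + W(h, 8)/(j + R(-3)) = 5 + 7/(I*√7 - 3*(-3)) = 5 + 7/(I*√7 + 9) = 5 + 7/(9 + I*√7)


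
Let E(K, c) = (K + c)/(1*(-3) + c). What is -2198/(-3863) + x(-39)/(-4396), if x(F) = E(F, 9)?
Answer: 9681723/16981748 ≈ 0.57013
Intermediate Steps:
E(K, c) = (K + c)/(-3 + c)
x(F) = 3/2 + F/6 (x(F) = (F + 9)/(-3 + 9) = (9 + F)/6 = 3/2 + F/6)
-2198/(-3863) + x(-39)/(-4396) = -2198/(-3863) + (3/2 + (1/6)*(-39))/(-4396) = -2198*(-1/3863) + (3/2 - 13/2)*(-1/4396) = 2198/3863 - 5*(-1/4396) = 2198/3863 + 5/4396 = 9681723/16981748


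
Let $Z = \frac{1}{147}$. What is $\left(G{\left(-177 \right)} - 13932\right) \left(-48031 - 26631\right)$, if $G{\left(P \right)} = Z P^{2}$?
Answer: $\frac{7169951850}{7} \approx 1.0243 \cdot 10^{9}$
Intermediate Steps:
$Z = \frac{1}{147} \approx 0.0068027$
$G{\left(P \right)} = \frac{P^{2}}{147}$
$\left(G{\left(-177 \right)} - 13932\right) \left(-48031 - 26631\right) = \left(\frac{\left(-177\right)^{2}}{147} - 13932\right) \left(-48031 - 26631\right) = \left(\frac{1}{147} \cdot 31329 - 13932\right) \left(-74662\right) = \left(\frac{10443}{49} - 13932\right) \left(-74662\right) = \left(- \frac{672225}{49}\right) \left(-74662\right) = \frac{7169951850}{7}$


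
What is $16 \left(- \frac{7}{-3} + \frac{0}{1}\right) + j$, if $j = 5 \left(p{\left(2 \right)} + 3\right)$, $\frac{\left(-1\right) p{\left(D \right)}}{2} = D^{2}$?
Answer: $\frac{37}{3} \approx 12.333$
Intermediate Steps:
$p{\left(D \right)} = - 2 D^{2}$
$j = -25$ ($j = 5 \left(- 2 \cdot 2^{2} + 3\right) = 5 \left(\left(-2\right) 4 + 3\right) = 5 \left(-8 + 3\right) = 5 \left(-5\right) = -25$)
$16 \left(- \frac{7}{-3} + \frac{0}{1}\right) + j = 16 \left(- \frac{7}{-3} + \frac{0}{1}\right) - 25 = 16 \left(\left(-7\right) \left(- \frac{1}{3}\right) + 0 \cdot 1\right) - 25 = 16 \left(\frac{7}{3} + 0\right) - 25 = 16 \cdot \frac{7}{3} - 25 = \frac{112}{3} - 25 = \frac{37}{3}$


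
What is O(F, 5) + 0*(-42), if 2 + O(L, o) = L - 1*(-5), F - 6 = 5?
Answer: 14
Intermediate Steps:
F = 11 (F = 6 + 5 = 11)
O(L, o) = 3 + L (O(L, o) = -2 + (L - 1*(-5)) = -2 + (L + 5) = -2 + (5 + L) = 3 + L)
O(F, 5) + 0*(-42) = (3 + 11) + 0*(-42) = 14 + 0 = 14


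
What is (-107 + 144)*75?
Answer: 2775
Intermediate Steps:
(-107 + 144)*75 = 37*75 = 2775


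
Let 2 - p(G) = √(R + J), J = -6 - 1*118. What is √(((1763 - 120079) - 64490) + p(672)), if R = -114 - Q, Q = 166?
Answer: √(-182804 - 2*I*√101) ≈ 0.023 - 427.56*I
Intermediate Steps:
R = -280 (R = -114 - 1*166 = -114 - 166 = -280)
J = -124 (J = -6 - 118 = -124)
p(G) = 2 - 2*I*√101 (p(G) = 2 - √(-280 - 124) = 2 - √(-404) = 2 - 2*I*√101)
√(((1763 - 120079) - 64490) + p(672)) = √(((1763 - 120079) - 64490) + (2 - 2*I*√101)) = √((-118316 - 64490) + (2 - 2*I*√101)) = √(-182806 + (2 - 2*I*√101)) = √(-182804 - 2*I*√101)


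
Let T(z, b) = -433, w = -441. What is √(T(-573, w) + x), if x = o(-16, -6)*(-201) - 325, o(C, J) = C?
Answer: √2458 ≈ 49.578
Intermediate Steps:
x = 2891 (x = -16*(-201) - 325 = 3216 - 325 = 2891)
√(T(-573, w) + x) = √(-433 + 2891) = √2458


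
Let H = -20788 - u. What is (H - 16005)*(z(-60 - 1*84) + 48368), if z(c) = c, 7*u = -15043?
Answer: -1670672256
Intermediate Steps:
u = -2149 (u = (⅐)*(-15043) = -2149)
H = -18639 (H = -20788 - 1*(-2149) = -20788 + 2149 = -18639)
(H - 16005)*(z(-60 - 1*84) + 48368) = (-18639 - 16005)*((-60 - 1*84) + 48368) = -34644*((-60 - 84) + 48368) = -34644*(-144 + 48368) = -34644*48224 = -1670672256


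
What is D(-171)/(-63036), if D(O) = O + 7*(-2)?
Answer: 185/63036 ≈ 0.0029348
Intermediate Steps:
D(O) = -14 + O (D(O) = O - 14 = -14 + O)
D(-171)/(-63036) = (-14 - 171)/(-63036) = -185*(-1/63036) = 185/63036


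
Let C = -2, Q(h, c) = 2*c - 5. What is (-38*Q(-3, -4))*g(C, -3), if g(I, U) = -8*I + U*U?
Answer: 12350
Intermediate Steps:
Q(h, c) = -5 + 2*c
g(I, U) = U**2 - 8*I (g(I, U) = -8*I + U**2 = U**2 - 8*I)
(-38*Q(-3, -4))*g(C, -3) = (-38*(-5 + 2*(-4)))*((-3)**2 - 8*(-2)) = (-38*(-5 - 8))*(9 + 16) = -38*(-13)*25 = 494*25 = 12350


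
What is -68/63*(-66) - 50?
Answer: 446/21 ≈ 21.238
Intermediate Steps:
-68/63*(-66) - 50 = 1496/21 - 50 = 446/21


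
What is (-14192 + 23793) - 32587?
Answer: -22986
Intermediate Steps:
(-14192 + 23793) - 32587 = 9601 - 32587 = -22986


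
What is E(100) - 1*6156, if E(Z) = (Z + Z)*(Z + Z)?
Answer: 33844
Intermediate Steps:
E(Z) = 4*Z**2 (E(Z) = (2*Z)*(2*Z) = 4*Z**2)
E(100) - 1*6156 = 4*100**2 - 1*6156 = 4*10000 - 6156 = 40000 - 6156 = 33844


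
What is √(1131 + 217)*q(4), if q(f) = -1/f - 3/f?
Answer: -2*√337 ≈ -36.715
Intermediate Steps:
q(f) = -4/f
√(1131 + 217)*q(4) = √(1131 + 217)*(-4/4) = √1348*(-4*¼) = (2*√337)*(-1) = -2*√337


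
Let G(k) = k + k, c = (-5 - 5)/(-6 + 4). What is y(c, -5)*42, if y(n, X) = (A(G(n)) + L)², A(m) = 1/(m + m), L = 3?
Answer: 78141/200 ≈ 390.71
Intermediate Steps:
c = 5 (c = -10/(-2) = -10*(-½) = 5)
G(k) = 2*k
A(m) = 1/(2*m)
y(n, X) = (3 + 1/(4*n))² (y(n, X) = (1/(2*((2*n))) + 3)² = ((1/(2*n))/2 + 3)² = (1/(4*n) + 3)² = (3 + 1/(4*n))²)
y(c, -5)*42 = ((1/16)*(1 + 12*5)²/5²)*42 = ((1/16)*(1/25)*(1 + 60)²)*42 = ((1/16)*(1/25)*61²)*42 = ((1/16)*(1/25)*3721)*42 = (3721/400)*42 = 78141/200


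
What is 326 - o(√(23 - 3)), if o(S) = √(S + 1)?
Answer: 326 - √(1 + 2*√5) ≈ 323.66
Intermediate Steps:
o(S) = √(1 + S)
326 - o(√(23 - 3)) = 326 - √(1 + √(23 - 3)) = 326 - √(1 + √20) = 326 - √(1 + 2*√5)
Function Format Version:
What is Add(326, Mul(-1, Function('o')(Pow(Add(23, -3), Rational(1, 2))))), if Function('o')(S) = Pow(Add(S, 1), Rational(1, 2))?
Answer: Add(326, Mul(-1, Pow(Add(1, Mul(2, Pow(5, Rational(1, 2)))), Rational(1, 2)))) ≈ 323.66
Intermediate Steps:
Function('o')(S) = Pow(Add(1, S), Rational(1, 2))
Add(326, Mul(-1, Function('o')(Pow(Add(23, -3), Rational(1, 2))))) = Add(326, Mul(-1, Pow(Add(1, Pow(Add(23, -3), Rational(1, 2))), Rational(1, 2)))) = Add(326, Mul(-1, Pow(Add(1, Pow(20, Rational(1, 2))), Rational(1, 2)))) = Add(326, Mul(-1, Pow(Add(1, Mul(2, Pow(5, Rational(1, 2)))), Rational(1, 2))))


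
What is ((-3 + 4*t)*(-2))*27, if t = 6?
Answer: -1134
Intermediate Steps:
((-3 + 4*t)*(-2))*27 = ((-3 + 4*6)*(-2))*27 = ((-3 + 24)*(-2))*27 = (21*(-2))*27 = -42*27 = -1134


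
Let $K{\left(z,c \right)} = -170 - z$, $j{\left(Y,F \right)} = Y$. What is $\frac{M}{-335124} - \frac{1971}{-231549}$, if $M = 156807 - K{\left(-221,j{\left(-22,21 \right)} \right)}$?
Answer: $- \frac{989893490}{2155489641} \approx -0.45924$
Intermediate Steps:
$M = 156756$ ($M = 156807 - \left(-170 - -221\right) = 156807 - \left(-170 + 221\right) = 156807 - 51 = 156756$)
$\frac{M}{-335124} - \frac{1971}{-231549} = \frac{156756}{-335124} - \frac{1971}{-231549} = 156756 \left(- \frac{1}{335124}\right) - - \frac{657}{77183} = - \frac{13063}{27927} + \frac{657}{77183} = - \frac{989893490}{2155489641}$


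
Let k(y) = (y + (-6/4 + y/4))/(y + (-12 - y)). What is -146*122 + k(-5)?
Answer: -854945/48 ≈ -17811.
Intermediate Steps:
k(y) = ⅛ - 5*y/48 (k(y) = (y + (-6*¼ + y*(¼)))/(-12) = (y + (-3/2 + y/4))*(-1/12) = (-3/2 + 5*y/4)*(-1/12) = ⅛ - 5*y/48)
-146*122 + k(-5) = -146*122 + (⅛ - 5/48*(-5)) = -17812 + (⅛ + 25/48) = -17812 + 31/48 = -854945/48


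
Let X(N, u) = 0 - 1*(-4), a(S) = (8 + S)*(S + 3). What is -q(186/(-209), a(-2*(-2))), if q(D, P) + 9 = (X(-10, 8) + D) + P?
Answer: -16325/209 ≈ -78.110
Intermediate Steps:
a(S) = (3 + S)*(8 + S) (a(S) = (8 + S)*(3 + S) = (3 + S)*(8 + S))
X(N, u) = 4 (X(N, u) = 0 + 4 = 4)
q(D, P) = -5 + D + P (q(D, P) = -9 + ((4 + D) + P) = -9 + (4 + D + P) = -5 + D + P)
-q(186/(-209), a(-2*(-2))) = -(-5 + 186/(-209) + (24 + (-2*(-2))**2 + 11*(-2*(-2)))) = -(-5 + 186*(-1/209) + (24 + 4**2 + 11*4)) = -(-5 - 186/209 + (24 + 16 + 44)) = -(-5 - 186/209 + 84) = -1*16325/209 = -16325/209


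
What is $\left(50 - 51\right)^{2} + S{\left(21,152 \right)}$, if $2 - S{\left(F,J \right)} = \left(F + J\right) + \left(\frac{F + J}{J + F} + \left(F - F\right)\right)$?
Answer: $-171$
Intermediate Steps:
$S{\left(F,J \right)} = 1 - F - J$ ($S{\left(F,J \right)} = 2 - \left(\left(F + J\right) + \left(\frac{F + J}{J + F} + \left(F - F\right)\right)\right) = 2 - \left(\left(F + J\right) + \left(\frac{F + J}{F + J} + 0\right)\right) = 2 - \left(\left(F + J\right) + \left(1 + 0\right)\right) = 2 - \left(\left(F + J\right) + 1\right) = 2 - \left(1 + F + J\right) = 1 - F - J$)
$\left(50 - 51\right)^{2} + S{\left(21,152 \right)} = \left(50 - 51\right)^{2} - 172 = \left(-1\right)^{2} - 172 = 1 - 172 = -171$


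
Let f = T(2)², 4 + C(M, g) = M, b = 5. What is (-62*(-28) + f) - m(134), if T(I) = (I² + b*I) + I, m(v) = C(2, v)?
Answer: 1994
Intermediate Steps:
C(M, g) = -4 + M
m(v) = -2 (m(v) = -4 + 2 = -2)
T(I) = I² + 6*I (T(I) = (I² + 5*I) + I = I² + 6*I)
f = 256 (f = (2*(6 + 2))² = (2*8)² = 16² = 256)
(-62*(-28) + f) - m(134) = (-62*(-28) + 256) - 1*(-2) = (1736 + 256) + 2 = 1992 + 2 = 1994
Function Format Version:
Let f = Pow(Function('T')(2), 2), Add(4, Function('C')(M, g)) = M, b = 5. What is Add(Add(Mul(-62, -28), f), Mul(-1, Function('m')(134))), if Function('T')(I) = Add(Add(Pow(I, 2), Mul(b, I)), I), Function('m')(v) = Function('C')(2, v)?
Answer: 1994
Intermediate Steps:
Function('C')(M, g) = Add(-4, M)
Function('m')(v) = -2 (Function('m')(v) = Add(-4, 2) = -2)
Function('T')(I) = Add(Pow(I, 2), Mul(6, I)) (Function('T')(I) = Add(Add(Pow(I, 2), Mul(5, I)), I) = Add(Pow(I, 2), Mul(6, I)))
f = 256 (f = Pow(Mul(2, Add(6, 2)), 2) = Pow(Mul(2, 8), 2) = Pow(16, 2) = 256)
Add(Add(Mul(-62, -28), f), Mul(-1, Function('m')(134))) = Add(Add(Mul(-62, -28), 256), Mul(-1, -2)) = Add(Add(1736, 256), 2) = Add(1992, 2) = 1994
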